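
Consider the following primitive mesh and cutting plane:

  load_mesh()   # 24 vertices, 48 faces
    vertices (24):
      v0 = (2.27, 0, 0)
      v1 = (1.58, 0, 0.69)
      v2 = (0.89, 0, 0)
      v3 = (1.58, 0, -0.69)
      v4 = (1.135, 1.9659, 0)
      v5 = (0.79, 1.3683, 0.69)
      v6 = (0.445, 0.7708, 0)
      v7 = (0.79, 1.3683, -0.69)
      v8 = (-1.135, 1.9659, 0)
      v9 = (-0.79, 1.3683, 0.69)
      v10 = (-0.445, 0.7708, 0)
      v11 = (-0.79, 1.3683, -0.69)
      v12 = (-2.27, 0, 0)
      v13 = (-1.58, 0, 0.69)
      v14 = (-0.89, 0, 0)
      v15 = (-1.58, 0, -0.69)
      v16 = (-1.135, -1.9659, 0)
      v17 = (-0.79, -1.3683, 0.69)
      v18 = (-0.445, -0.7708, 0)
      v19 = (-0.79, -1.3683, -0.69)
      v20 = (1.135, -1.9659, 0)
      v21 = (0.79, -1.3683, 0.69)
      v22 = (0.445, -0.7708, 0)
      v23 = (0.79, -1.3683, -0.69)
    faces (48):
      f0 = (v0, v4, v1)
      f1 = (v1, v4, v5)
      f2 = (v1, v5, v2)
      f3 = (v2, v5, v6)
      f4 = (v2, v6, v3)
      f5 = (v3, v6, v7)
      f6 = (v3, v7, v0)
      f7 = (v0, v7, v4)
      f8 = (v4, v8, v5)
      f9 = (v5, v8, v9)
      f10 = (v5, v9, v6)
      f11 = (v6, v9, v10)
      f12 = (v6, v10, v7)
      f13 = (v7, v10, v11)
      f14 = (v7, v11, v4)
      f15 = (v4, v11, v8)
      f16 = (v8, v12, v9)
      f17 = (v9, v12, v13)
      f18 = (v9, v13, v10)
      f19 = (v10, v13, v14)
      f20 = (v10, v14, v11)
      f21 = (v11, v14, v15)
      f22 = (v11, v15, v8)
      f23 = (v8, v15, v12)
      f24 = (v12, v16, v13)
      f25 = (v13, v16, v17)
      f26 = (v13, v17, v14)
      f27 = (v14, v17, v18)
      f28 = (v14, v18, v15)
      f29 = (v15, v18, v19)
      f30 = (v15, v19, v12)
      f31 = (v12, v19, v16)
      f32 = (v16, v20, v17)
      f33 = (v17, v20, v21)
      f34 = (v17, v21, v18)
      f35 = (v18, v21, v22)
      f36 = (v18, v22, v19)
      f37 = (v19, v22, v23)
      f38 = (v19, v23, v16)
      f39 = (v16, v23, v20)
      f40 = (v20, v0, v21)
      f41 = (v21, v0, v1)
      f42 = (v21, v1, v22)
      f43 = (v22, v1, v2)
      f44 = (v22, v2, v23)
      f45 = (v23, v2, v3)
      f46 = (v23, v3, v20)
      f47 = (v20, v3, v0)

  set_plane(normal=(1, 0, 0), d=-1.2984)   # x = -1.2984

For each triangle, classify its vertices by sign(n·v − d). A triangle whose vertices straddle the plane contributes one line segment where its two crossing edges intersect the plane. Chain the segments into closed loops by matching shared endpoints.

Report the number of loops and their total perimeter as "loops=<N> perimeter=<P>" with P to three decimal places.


Straddling triangles (14 of 48):
  (v8,v12,v9) [+-+] → (-1.2984, 1.68288, 0)–(-1.2984, 0.89827, 0.452976)  len=0.9060
  (v9,v12,v13) [+--] → (-1.2984, 0.89827, 0.452976)–(-1.2984, 0.487738, 0.69)  len=0.4740
  (v9,v13,v10) [+-+] → (-1.2984, 0.487738, 0.69)–(-1.2984, 0.19124, 0.518807)  len=0.3424
  (v10,v13,v14) [+-+] → (-1.2984, 0.19124, 0.518807)–(-1.2984, 0, 0.4084)  len=0.2208
  (v11,v14,v15) [++-] → (-1.2984, 0, -0.4084)–(-1.2984, 0.487738, -0.69)  len=0.5632
  (v11,v15,v8) [+-+] → (-1.2984, 0.487738, -0.69)–(-1.2984, 1.24404, -0.253362)  len=0.8733
  (v8,v15,v12) [+--] → (-1.2984, 1.24404, -0.253362)–(-1.2984, 1.68288, 0)  len=0.5067
  (v12,v16,v13) [-+-] → (-1.2984, -1.68288, 0)–(-1.2984, -1.24404, 0.253362)  len=0.5067
  (v13,v16,v17) [-++] → (-1.2984, -1.24404, 0.253362)–(-1.2984, -0.487738, 0.69)  len=0.8733
  (v13,v17,v14) [-++] → (-1.2984, -0.487738, 0.69)–(-1.2984, 0, 0.4084)  len=0.5632
  (v14,v18,v15) [++-] → (-1.2984, -0.19124, -0.518807)–(-1.2984, 0, -0.4084)  len=0.2208
  (v15,v18,v19) [-++] → (-1.2984, -0.19124, -0.518807)–(-1.2984, -0.487738, -0.69)  len=0.3424
  (v15,v19,v12) [-+-] → (-1.2984, -0.487738, -0.69)–(-1.2984, -0.89827, -0.452976)  len=0.4740
  (v12,v19,v16) [-++] → (-1.2984, -0.89827, -0.452976)–(-1.2984, -1.68288, 0)  len=0.9060

Chained into 1 loop(s):
  loop 1: 14 segments, perimeter = 7.7729
Total perimeter = 7.773

loops=1 perimeter=7.773


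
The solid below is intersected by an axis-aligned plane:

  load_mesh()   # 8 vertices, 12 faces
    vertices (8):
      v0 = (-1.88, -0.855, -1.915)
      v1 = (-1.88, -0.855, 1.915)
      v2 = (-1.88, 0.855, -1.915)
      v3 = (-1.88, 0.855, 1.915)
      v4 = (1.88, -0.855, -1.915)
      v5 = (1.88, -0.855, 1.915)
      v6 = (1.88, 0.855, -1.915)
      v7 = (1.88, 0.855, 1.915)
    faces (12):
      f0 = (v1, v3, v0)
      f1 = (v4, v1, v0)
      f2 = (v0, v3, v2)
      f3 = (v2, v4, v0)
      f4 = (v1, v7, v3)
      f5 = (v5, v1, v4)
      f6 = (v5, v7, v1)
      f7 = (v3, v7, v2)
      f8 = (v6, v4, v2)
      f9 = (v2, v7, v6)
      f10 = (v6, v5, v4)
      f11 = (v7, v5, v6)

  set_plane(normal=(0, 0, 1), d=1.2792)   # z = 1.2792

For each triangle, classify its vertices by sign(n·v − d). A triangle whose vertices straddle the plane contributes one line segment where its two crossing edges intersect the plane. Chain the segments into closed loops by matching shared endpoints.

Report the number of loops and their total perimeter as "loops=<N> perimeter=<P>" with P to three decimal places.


Straddling triangles (8 of 12):
  (v1,v3,v0) [++-] → (-1.88, 0.571131, 1.2792)–(-1.88, -0.855, 1.2792)  len=1.4261
  (v4,v1,v0) [-+-] → (-1.25582, -0.855, 1.2792)–(-1.88, -0.855, 1.2792)  len=0.6242
  (v0,v3,v2) [-+-] → (-1.88, 0.571131, 1.2792)–(-1.88, 0.855, 1.2792)  len=0.2839
  (v5,v1,v4) [++-] → (-1.25582, -0.855, 1.2792)–(1.88, -0.855, 1.2792)  len=3.1358
  (v3,v7,v2) [++-] → (1.25582, 0.855, 1.2792)–(-1.88, 0.855, 1.2792)  len=3.1358
  (v2,v7,v6) [-+-] → (1.25582, 0.855, 1.2792)–(1.88, 0.855, 1.2792)  len=0.6242
  (v6,v5,v4) [-+-] → (1.88, -0.571131, 1.2792)–(1.88, -0.855, 1.2792)  len=0.2839
  (v7,v5,v6) [++-] → (1.88, -0.571131, 1.2792)–(1.88, 0.855, 1.2792)  len=1.4261

Chained into 1 loop(s):
  loop 1: 8 segments, perimeter = 10.9400
Total perimeter = 10.940

loops=1 perimeter=10.940


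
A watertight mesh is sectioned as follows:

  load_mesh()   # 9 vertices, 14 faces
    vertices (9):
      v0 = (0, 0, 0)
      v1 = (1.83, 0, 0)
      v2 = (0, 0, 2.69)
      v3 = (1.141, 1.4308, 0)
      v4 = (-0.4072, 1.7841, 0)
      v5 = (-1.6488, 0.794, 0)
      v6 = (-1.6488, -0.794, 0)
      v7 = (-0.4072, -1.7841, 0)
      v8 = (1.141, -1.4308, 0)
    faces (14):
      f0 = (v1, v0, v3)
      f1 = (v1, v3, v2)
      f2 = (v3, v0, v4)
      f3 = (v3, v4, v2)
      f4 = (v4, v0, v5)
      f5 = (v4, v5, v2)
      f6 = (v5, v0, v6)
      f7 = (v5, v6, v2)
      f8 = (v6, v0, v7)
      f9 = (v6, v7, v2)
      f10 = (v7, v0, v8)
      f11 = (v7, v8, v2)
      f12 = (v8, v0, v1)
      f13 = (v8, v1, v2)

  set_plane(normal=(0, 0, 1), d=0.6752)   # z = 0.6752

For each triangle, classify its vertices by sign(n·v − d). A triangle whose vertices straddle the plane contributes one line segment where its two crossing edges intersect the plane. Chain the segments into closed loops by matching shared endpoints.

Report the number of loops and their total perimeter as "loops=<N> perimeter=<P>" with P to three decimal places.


loops=1 perimeter=8.326

Straddling triangles (7 of 14):
  (v1,v3,v2) [--+] → (0.854605, 1.07166, 0.6752)–(1.37066, 0, 0.6752)  len=1.1894
  (v3,v4,v2) [--+] → (-0.304991, 1.33628, 0.6752)–(0.854605, 1.07166, 0.6752)  len=1.1894
  (v4,v5,v2) [--+] → (-1.23495, 0.594703, 0.6752)–(-0.304991, 1.33628, 0.6752)  len=1.1894
  (v5,v6,v2) [--+] → (-1.23495, -0.594703, 0.6752)–(-1.23495, 0.594703, 0.6752)  len=1.1894
  (v6,v7,v2) [--+] → (-0.304991, -1.33628, 0.6752)–(-1.23495, -0.594703, 0.6752)  len=1.1894
  (v7,v8,v2) [--+] → (0.854605, -1.07166, 0.6752)–(-0.304991, -1.33628, 0.6752)  len=1.1894
  (v8,v1,v2) [--+] → (1.37066, 0, 0.6752)–(0.854605, -1.07166, 0.6752)  len=1.1894

Chained into 1 loop(s):
  loop 1: 7 segments, perimeter = 8.3260
Total perimeter = 8.326


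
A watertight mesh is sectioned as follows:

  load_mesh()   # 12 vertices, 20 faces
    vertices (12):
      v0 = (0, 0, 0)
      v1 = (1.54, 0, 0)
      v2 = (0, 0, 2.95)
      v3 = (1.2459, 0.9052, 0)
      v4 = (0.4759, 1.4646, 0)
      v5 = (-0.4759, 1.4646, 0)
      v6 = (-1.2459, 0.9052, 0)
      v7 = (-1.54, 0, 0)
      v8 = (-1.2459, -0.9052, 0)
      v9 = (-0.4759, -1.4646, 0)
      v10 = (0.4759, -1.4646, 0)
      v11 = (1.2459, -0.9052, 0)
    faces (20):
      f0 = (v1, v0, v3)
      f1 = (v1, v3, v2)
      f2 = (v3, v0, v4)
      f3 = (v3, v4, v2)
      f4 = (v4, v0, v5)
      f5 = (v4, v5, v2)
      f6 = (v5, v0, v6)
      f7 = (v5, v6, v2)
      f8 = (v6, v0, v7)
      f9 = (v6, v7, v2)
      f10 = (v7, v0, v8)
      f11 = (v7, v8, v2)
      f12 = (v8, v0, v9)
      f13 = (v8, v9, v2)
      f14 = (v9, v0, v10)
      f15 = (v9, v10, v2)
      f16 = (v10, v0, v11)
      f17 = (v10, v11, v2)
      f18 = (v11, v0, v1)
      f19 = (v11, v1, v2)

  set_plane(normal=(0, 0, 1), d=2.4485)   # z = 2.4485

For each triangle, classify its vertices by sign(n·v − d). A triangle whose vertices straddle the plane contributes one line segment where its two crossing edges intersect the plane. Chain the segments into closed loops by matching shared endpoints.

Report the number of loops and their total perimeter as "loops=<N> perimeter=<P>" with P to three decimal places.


loops=1 perimeter=1.618

Straddling triangles (10 of 20):
  (v1,v3,v2) [--+] → (0.211803, 0.153884, 2.4485)–(0.2618, 0, 2.4485)  len=0.1618
  (v3,v4,v2) [--+] → (0.080903, 0.248982, 2.4485)–(0.211803, 0.153884, 2.4485)  len=0.1618
  (v4,v5,v2) [--+] → (-0.080903, 0.248982, 2.4485)–(0.080903, 0.248982, 2.4485)  len=0.1618
  (v5,v6,v2) [--+] → (-0.211803, 0.153884, 2.4485)–(-0.080903, 0.248982, 2.4485)  len=0.1618
  (v6,v7,v2) [--+] → (-0.2618, 0, 2.4485)–(-0.211803, 0.153884, 2.4485)  len=0.1618
  (v7,v8,v2) [--+] → (-0.211803, -0.153884, 2.4485)–(-0.2618, 0, 2.4485)  len=0.1618
  (v8,v9,v2) [--+] → (-0.080903, -0.248982, 2.4485)–(-0.211803, -0.153884, 2.4485)  len=0.1618
  (v9,v10,v2) [--+] → (0.080903, -0.248982, 2.4485)–(-0.080903, -0.248982, 2.4485)  len=0.1618
  (v10,v11,v2) [--+] → (0.211803, -0.153884, 2.4485)–(0.080903, -0.248982, 2.4485)  len=0.1618
  (v11,v1,v2) [--+] → (0.2618, 0, 2.4485)–(0.211803, -0.153884, 2.4485)  len=0.1618

Chained into 1 loop(s):
  loop 1: 10 segments, perimeter = 1.6180
Total perimeter = 1.618


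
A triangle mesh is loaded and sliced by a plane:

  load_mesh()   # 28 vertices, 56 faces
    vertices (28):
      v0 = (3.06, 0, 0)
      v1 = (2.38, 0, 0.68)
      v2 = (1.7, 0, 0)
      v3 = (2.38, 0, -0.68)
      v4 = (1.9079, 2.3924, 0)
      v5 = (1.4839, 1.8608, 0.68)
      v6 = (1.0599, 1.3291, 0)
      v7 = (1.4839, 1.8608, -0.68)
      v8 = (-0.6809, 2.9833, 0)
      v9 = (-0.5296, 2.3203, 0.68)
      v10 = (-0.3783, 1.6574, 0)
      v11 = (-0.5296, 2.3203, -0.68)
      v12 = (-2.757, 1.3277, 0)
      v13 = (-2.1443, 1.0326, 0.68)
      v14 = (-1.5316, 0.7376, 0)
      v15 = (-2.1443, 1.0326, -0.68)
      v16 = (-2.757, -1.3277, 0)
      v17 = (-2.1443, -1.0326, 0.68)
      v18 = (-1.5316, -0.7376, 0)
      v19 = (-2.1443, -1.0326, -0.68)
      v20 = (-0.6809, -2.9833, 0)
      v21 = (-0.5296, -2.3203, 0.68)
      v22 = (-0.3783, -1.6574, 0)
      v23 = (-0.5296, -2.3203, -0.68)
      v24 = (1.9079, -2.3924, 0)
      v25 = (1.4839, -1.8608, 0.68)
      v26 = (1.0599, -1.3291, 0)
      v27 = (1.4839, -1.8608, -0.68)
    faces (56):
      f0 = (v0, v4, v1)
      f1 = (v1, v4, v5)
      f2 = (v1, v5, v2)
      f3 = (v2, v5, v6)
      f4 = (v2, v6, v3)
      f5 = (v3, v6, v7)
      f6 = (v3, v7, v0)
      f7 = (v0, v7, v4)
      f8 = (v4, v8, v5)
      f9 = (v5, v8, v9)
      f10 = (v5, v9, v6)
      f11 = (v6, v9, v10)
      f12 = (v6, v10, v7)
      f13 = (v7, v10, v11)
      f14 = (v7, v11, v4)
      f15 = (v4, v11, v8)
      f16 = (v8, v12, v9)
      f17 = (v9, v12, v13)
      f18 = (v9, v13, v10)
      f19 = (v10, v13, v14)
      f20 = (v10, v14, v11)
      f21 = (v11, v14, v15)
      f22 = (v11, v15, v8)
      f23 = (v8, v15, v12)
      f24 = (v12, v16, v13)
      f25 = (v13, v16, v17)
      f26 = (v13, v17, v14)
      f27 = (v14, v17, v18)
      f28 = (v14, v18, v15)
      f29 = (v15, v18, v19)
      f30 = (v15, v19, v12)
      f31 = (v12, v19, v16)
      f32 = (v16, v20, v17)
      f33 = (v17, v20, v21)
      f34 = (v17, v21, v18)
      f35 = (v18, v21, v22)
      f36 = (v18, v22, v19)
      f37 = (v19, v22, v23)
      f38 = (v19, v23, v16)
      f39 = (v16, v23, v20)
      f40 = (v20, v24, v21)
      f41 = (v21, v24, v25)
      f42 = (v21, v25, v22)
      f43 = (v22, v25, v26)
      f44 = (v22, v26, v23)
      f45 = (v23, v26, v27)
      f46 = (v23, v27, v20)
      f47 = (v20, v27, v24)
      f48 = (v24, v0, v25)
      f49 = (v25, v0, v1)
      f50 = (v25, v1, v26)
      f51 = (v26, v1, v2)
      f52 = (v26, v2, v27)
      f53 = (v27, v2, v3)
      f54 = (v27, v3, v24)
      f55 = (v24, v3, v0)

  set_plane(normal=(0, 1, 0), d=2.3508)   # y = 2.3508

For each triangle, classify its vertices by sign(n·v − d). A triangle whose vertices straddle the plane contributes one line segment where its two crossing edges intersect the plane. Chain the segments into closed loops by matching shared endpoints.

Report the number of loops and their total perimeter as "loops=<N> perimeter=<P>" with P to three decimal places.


Straddling triangles (10 of 56):
  (v0,v4,v1) [-+-] → (1.92793, 2.3508, 0)–(1.91611, 2.3508, 0.0118241)  len=0.0167
  (v1,v4,v5) [-+-] → (1.91611, 2.3508, 0.0118241)–(1.87472, 2.3508, 0.0532129)  len=0.0585
  (v0,v7,v4) [--+] → (1.87472, 2.3508, -0.0532129)–(1.92793, 2.3508, 0)  len=0.0753
  (v4,v8,v5) [++-] → (0.538909, 2.3508, 0.383163)–(1.87472, 2.3508, 0.0532129)  len=1.3760
  (v5,v8,v9) [-+-] → (0.538909, 2.3508, 0.383163)–(-0.53656, 2.3508, 0.648718)  len=1.1078
  (v7,v11,v4) [--+] → (0.50152, 2.3508, -0.392344)–(1.87472, 2.3508, -0.0532129)  len=1.4145
  (v4,v11,v8) [+-+] → (0.50152, 2.3508, -0.392344)–(-0.53656, 2.3508, -0.648718)  len=1.0693
  (v8,v12,v9) [+--] → (-1.47405, 2.3508, 0)–(-0.53656, 2.3508, 0.648718)  len=1.1401
  (v11,v15,v8) [--+] → (-1.1554, 2.3508, -0.220485)–(-0.53656, 2.3508, -0.648718)  len=0.7526
  (v8,v15,v12) [+--] → (-1.1554, 2.3508, -0.220485)–(-1.47405, 2.3508, 0)  len=0.3875

Chained into 1 loop(s):
  loop 1: 10 segments, perimeter = 7.3981
Total perimeter = 7.398

loops=1 perimeter=7.398


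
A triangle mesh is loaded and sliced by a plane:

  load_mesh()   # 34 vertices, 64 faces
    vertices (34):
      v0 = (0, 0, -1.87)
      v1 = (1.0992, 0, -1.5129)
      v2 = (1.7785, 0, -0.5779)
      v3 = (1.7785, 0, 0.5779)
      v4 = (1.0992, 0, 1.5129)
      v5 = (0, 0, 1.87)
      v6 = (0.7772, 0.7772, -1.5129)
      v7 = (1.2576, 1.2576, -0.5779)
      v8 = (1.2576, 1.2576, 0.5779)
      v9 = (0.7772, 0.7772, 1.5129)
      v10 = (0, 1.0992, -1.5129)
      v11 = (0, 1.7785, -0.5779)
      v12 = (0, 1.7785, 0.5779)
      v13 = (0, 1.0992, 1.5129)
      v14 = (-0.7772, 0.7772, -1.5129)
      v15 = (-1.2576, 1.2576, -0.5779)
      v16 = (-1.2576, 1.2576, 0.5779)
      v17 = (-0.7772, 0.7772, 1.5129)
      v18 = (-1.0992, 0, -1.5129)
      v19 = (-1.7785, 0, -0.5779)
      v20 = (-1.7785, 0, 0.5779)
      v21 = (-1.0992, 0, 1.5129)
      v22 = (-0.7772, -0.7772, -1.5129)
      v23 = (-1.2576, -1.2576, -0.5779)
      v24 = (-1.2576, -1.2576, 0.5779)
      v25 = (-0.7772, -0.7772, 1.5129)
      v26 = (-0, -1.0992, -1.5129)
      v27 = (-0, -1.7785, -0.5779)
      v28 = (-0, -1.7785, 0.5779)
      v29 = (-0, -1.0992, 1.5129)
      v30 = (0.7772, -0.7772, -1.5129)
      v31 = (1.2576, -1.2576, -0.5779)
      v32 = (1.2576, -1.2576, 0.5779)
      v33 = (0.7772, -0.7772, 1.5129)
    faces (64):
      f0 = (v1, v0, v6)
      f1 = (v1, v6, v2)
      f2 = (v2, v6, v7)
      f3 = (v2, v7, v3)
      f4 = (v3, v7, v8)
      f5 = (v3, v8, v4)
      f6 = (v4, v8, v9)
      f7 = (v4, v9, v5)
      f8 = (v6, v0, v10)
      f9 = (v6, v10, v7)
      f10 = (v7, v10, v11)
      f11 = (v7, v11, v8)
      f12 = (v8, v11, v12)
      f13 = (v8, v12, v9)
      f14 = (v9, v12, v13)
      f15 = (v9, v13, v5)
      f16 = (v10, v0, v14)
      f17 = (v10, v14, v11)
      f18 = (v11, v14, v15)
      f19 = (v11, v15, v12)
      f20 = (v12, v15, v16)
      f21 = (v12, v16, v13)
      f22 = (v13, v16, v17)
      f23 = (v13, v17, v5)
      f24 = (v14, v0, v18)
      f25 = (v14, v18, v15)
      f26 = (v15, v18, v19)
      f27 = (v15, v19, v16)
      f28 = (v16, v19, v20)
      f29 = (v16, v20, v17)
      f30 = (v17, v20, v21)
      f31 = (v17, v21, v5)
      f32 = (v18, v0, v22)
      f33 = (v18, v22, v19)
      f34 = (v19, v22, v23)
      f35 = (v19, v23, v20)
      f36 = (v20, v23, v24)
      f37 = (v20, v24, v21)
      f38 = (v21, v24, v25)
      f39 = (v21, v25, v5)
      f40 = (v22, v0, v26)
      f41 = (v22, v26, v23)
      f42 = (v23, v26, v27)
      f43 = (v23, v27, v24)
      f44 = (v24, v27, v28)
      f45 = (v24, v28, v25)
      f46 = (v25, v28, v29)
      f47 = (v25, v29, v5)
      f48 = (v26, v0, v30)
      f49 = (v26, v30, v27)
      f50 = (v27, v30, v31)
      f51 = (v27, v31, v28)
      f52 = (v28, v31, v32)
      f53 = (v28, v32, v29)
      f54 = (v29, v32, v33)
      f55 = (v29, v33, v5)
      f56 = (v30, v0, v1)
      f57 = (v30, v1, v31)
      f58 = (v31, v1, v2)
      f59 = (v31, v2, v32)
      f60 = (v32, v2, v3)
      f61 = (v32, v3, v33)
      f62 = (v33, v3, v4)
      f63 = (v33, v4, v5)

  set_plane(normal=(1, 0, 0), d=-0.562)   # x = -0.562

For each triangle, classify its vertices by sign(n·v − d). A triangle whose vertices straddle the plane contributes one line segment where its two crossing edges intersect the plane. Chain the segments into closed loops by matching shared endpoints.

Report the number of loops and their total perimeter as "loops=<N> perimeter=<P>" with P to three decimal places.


Straddling triangles (20 of 64):
  (v10,v0,v14) [++-] → (-0.562, 0.562, -1.61178)–(-0.562, 0.866359, -1.5129)  len=0.3200
  (v10,v14,v11) [+-+] → (-0.562, 0.866359, -1.5129)–(-0.562, 1.05445, -1.25401)  len=0.3200
  (v11,v14,v15) [+--] → (-0.562, 1.05445, -1.25401)–(-0.562, 1.54572, -0.5779)  len=0.8357
  (v11,v15,v12) [+-+] → (-0.562, 1.54572, -0.5779)–(-0.562, 1.54572, 0.0613927)  len=0.6393
  (v12,v15,v16) [+--] → (-0.562, 1.54572, 0.0613927)–(-0.562, 1.54572, 0.5779)  len=0.5165
  (v12,v16,v13) [+-+] → (-0.562, 1.54572, 0.5779)–(-0.562, 1.16999, 1.09506)  len=0.6392
  (v13,v16,v17) [+--] → (-0.562, 1.16999, 1.09506)–(-0.562, 0.866359, 1.5129)  len=0.5165
  (v13,v17,v5) [+-+] → (-0.562, 0.866359, 1.5129)–(-0.562, 0.562, 1.61178)  len=0.3200
  (v14,v0,v18) [-+-] → (-0.562, 0.562, -1.61178)–(-0.562, 0, -1.68742)  len=0.5671
  (v17,v21,v5) [--+] → (-0.562, 0, 1.68742)–(-0.562, 0.562, 1.61178)  len=0.5671
  (v18,v0,v22) [-+-] → (-0.562, 0, -1.68742)–(-0.562, -0.562, -1.61178)  len=0.5671
  (v21,v25,v5) [--+] → (-0.562, -0.562, 1.61178)–(-0.562, 0, 1.68742)  len=0.5671
  (v22,v0,v26) [-++] → (-0.562, -0.562, -1.61178)–(-0.562, -0.866359, -1.5129)  len=0.3200
  (v22,v26,v23) [-+-] → (-0.562, -0.866359, -1.5129)–(-0.562, -1.16999, -1.09506)  len=0.5165
  (v23,v26,v27) [-++] → (-0.562, -1.16999, -1.09506)–(-0.562, -1.54572, -0.5779)  len=0.6392
  (v23,v27,v24) [-+-] → (-0.562, -1.54572, -0.5779)–(-0.562, -1.54572, -0.0613927)  len=0.5165
  (v24,v27,v28) [-++] → (-0.562, -1.54572, -0.0613927)–(-0.562, -1.54572, 0.5779)  len=0.6393
  (v24,v28,v25) [-+-] → (-0.562, -1.54572, 0.5779)–(-0.562, -1.05445, 1.25401)  len=0.8357
  (v25,v28,v29) [-++] → (-0.562, -1.05445, 1.25401)–(-0.562, -0.866359, 1.5129)  len=0.3200
  (v25,v29,v5) [-++] → (-0.562, -0.866359, 1.5129)–(-0.562, -0.562, 1.61178)  len=0.3200

Chained into 1 loop(s):
  loop 1: 20 segments, perimeter = 10.4829
Total perimeter = 10.483

loops=1 perimeter=10.483


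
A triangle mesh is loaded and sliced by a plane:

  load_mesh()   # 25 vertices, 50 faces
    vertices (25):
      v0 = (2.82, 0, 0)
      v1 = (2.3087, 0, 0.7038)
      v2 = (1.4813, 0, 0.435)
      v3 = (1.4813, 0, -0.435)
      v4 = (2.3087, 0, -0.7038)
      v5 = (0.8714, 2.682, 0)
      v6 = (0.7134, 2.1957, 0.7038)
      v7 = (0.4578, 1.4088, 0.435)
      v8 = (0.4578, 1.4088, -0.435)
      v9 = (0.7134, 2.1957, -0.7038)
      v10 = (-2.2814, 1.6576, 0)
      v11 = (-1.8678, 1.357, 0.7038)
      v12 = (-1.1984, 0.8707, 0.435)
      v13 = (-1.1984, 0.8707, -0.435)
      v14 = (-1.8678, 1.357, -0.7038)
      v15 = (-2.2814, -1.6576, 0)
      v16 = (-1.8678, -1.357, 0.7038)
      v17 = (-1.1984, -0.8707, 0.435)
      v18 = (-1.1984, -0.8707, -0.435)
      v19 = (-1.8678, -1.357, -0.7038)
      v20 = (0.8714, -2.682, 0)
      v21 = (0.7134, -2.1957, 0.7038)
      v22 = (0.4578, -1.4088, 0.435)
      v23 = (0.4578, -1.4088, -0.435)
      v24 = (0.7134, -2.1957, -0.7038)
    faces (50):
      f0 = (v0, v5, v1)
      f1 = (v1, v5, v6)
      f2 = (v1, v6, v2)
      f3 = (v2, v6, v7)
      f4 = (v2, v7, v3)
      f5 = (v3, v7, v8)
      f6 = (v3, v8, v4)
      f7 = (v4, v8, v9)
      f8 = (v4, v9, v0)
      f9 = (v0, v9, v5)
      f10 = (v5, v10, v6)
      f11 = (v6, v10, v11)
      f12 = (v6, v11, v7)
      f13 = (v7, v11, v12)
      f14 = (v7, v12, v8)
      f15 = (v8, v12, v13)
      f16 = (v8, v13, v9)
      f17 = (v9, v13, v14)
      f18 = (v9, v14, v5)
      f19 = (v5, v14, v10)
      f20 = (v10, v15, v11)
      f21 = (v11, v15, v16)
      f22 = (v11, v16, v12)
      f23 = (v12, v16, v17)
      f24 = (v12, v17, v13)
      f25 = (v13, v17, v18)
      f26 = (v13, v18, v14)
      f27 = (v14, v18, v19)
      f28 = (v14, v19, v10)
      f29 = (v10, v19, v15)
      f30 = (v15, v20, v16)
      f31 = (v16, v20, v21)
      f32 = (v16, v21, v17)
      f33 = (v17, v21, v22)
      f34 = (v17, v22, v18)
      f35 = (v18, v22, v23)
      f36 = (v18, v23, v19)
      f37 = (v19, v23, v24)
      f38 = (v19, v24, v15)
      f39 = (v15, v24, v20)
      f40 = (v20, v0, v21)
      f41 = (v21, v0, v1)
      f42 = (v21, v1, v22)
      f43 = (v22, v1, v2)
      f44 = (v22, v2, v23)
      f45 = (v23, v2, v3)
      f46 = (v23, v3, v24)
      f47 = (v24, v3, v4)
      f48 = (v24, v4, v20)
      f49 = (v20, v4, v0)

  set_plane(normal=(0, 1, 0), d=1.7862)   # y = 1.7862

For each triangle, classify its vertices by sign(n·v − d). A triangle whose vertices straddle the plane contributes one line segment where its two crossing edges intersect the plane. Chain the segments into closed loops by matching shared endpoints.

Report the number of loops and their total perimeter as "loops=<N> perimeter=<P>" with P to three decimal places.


loops=1 perimeter=7.942

Straddling triangles (14 of 50):
  (v0,v5,v1) [-+-] → (1.52224, 1.7862, 0)–(1.35146, 1.7862, 0.235072)  len=0.2906
  (v1,v5,v6) [-++] → (1.35146, 1.7862, 0.235072)–(1.01092, 1.7862, 0.7038)  len=0.5794
  (v1,v6,v2) [-+-] → (1.01092, 1.7862, 0.7038)–(0.856614, 1.7862, 0.653669)  len=0.1622
  (v2,v6,v7) [-+-] → (0.856614, 1.7862, 0.653669)–(0.580387, 1.7862, 0.563917)  len=0.2904
  (v4,v8,v9) [--+] → (0.580387, 1.7862, -0.563917)–(1.01092, 1.7862, -0.7038)  len=0.4527
  (v4,v9,v0) [-+-] → (1.01092, 1.7862, -0.7038)–(1.10628, 1.7862, -0.572541)  len=0.1622
  (v0,v9,v5) [-++] → (1.10628, 1.7862, -0.572541)–(1.52224, 1.7862, 0)  len=0.7077
  (v5,v10,v6) [+-+] → (-1.88561, 1.7862, 0)–(-1.56568, 1.7862, 0.1682)  len=0.3615
  (v6,v10,v11) [+--] → (-1.56568, 1.7862, 0.1682)–(-0.546885, 1.7862, 0.7038)  len=1.1510
  (v6,v11,v7) [+--] → (-0.546885, 1.7862, 0.7038)–(0.580387, 1.7862, 0.563917)  len=1.1359
  (v8,v13,v9) [--+] → (0.122546, 1.7862, -0.620726)–(0.580387, 1.7862, -0.563917)  len=0.4614
  (v9,v13,v14) [+--] → (0.122546, 1.7862, -0.620726)–(-0.546885, 1.7862, -0.7038)  len=0.6746
  (v9,v14,v5) [+-+] → (-0.546885, 1.7862, -0.7038)–(-0.980506, 1.7862, -0.475822)  len=0.4899
  (v5,v14,v10) [+--] → (-0.980506, 1.7862, -0.475822)–(-1.88561, 1.7862, 0)  len=1.0226

Chained into 1 loop(s):
  loop 1: 14 segments, perimeter = 7.9420
Total perimeter = 7.942


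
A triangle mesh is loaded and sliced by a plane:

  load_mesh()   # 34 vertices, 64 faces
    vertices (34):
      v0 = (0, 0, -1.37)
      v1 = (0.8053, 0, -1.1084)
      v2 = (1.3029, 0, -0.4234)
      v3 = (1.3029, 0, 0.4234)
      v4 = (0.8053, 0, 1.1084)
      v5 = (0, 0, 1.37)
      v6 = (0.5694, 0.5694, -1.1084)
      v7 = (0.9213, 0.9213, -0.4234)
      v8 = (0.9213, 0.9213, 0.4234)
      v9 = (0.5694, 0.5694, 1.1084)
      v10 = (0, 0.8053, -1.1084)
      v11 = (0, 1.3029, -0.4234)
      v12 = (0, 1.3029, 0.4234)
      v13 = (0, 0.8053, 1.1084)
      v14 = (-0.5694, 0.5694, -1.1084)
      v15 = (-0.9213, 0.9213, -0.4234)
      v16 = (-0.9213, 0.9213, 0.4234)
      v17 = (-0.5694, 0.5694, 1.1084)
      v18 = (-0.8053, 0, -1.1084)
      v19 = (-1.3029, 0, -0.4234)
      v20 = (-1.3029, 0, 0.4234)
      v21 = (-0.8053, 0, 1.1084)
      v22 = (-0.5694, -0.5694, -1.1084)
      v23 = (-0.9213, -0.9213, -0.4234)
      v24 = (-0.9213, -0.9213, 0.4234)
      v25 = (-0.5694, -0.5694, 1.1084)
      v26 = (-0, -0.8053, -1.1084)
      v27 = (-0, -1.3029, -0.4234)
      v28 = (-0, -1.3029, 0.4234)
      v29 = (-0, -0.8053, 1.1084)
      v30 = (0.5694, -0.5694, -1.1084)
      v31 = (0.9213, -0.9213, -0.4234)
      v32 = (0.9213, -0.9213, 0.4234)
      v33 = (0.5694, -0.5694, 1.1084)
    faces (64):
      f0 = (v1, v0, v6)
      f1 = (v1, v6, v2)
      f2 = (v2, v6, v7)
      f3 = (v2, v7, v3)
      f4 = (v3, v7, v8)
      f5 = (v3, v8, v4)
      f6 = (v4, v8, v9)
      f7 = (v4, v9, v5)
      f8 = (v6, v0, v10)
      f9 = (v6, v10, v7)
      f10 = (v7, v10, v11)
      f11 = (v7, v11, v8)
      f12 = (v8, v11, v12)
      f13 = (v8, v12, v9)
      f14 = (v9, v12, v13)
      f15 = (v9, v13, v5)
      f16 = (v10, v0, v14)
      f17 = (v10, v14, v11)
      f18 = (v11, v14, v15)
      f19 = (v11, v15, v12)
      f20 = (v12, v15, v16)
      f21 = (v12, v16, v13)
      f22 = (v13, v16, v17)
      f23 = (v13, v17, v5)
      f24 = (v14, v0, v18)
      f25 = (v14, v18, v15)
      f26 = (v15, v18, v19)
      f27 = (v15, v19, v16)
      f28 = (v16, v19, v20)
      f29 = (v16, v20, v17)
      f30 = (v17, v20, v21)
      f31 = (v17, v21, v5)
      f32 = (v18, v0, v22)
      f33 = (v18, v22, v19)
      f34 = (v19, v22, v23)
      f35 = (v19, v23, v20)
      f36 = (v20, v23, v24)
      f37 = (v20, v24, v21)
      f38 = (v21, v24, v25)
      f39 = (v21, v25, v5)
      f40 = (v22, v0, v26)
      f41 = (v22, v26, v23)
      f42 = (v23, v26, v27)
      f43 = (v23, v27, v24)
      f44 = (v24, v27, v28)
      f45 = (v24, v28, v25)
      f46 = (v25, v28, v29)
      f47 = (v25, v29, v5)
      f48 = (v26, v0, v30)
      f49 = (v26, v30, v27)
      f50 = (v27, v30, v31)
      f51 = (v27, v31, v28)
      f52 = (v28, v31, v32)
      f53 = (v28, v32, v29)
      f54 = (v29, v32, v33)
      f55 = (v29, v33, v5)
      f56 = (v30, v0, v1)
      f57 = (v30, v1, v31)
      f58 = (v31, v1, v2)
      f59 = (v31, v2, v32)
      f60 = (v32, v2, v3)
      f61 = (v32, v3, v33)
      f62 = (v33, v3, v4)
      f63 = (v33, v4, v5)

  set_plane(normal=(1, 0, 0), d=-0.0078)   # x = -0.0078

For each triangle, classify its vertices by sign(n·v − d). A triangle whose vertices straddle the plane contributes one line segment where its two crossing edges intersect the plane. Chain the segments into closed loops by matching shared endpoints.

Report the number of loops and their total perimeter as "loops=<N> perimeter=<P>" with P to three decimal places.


Straddling triangles (20 of 64):
  (v10,v0,v14) [++-] → (-0.0078, 0.0078, -1.36642)–(-0.0078, 0.802068, -1.1084)  len=0.8351
  (v10,v14,v11) [+-+] → (-0.0078, 0.802068, -1.1084)–(-0.0078, 1.29285, -0.432784)  len=0.8351
  (v11,v14,v15) [+--] → (-0.0078, 1.29285, -0.432784)–(-0.0078, 1.29967, -0.4234)  len=0.0116
  (v11,v15,v12) [+-+] → (-0.0078, 1.29967, -0.4234)–(-0.0078, 1.29967, 0.416231)  len=0.8396
  (v12,v15,v16) [+--] → (-0.0078, 1.29967, 0.416231)–(-0.0078, 1.29967, 0.4234)  len=0.0072
  (v12,v16,v13) [+-+] → (-0.0078, 1.29967, 0.4234)–(-0.0078, 0.806282, 1.1026)  len=0.8395
  (v13,v16,v17) [+--] → (-0.0078, 0.806282, 1.1026)–(-0.0078, 0.802068, 1.1084)  len=0.0072
  (v13,v17,v5) [+-+] → (-0.0078, 0.802068, 1.1084)–(-0.0078, 0.0078, 1.36642)  len=0.8351
  (v14,v0,v18) [-+-] → (-0.0078, 0.0078, -1.36642)–(-0.0078, 0, -1.36747)  len=0.0079
  (v17,v21,v5) [--+] → (-0.0078, 0, 1.36747)–(-0.0078, 0.0078, 1.36642)  len=0.0079
  (v18,v0,v22) [-+-] → (-0.0078, 0, -1.36747)–(-0.0078, -0.0078, -1.36642)  len=0.0079
  (v21,v25,v5) [--+] → (-0.0078, -0.0078, 1.36642)–(-0.0078, 0, 1.36747)  len=0.0079
  (v22,v0,v26) [-++] → (-0.0078, -0.0078, -1.36642)–(-0.0078, -0.802068, -1.1084)  len=0.8351
  (v22,v26,v23) [-+-] → (-0.0078, -0.802068, -1.1084)–(-0.0078, -0.806282, -1.1026)  len=0.0072
  (v23,v26,v27) [-++] → (-0.0078, -0.806282, -1.1026)–(-0.0078, -1.29967, -0.4234)  len=0.8395
  (v23,v27,v24) [-+-] → (-0.0078, -1.29967, -0.4234)–(-0.0078, -1.29967, -0.416231)  len=0.0072
  (v24,v27,v28) [-++] → (-0.0078, -1.29967, -0.416231)–(-0.0078, -1.29967, 0.4234)  len=0.8396
  (v24,v28,v25) [-+-] → (-0.0078, -1.29967, 0.4234)–(-0.0078, -1.29285, 0.432784)  len=0.0116
  (v25,v28,v29) [-++] → (-0.0078, -1.29285, 0.432784)–(-0.0078, -0.802068, 1.1084)  len=0.8351
  (v25,v29,v5) [-++] → (-0.0078, -0.802068, 1.1084)–(-0.0078, -0.0078, 1.36642)  len=0.8351

Chained into 1 loop(s):
  loop 1: 20 segments, perimeter = 8.4522
Total perimeter = 8.452

loops=1 perimeter=8.452


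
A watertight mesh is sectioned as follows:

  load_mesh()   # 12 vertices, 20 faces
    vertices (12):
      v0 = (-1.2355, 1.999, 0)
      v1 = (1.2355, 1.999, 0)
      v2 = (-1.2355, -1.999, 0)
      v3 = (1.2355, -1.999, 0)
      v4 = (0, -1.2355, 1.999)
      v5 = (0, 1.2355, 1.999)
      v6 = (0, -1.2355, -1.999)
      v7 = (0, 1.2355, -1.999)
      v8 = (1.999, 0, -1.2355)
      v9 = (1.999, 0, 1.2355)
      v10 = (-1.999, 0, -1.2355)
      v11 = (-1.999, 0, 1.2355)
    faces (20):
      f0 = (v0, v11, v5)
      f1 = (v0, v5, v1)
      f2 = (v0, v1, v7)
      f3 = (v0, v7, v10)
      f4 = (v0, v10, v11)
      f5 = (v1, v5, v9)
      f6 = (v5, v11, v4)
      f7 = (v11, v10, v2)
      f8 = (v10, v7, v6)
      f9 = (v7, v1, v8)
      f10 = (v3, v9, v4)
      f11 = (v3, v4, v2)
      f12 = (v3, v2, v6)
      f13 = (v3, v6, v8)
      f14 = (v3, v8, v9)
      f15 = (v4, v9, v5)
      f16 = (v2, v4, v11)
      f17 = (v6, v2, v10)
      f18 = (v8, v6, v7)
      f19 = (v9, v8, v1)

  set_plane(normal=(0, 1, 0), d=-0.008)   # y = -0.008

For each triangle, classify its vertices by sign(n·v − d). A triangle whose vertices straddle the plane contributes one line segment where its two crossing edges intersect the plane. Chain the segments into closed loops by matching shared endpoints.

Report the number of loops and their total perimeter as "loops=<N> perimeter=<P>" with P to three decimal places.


loops=1 perimeter=13.482

Straddling triangles (10 of 20):
  (v5,v11,v4) [++-] → (-1.98606, -0.008, 1.24044)–(0, -0.008, 1.999)  len=2.1260
  (v11,v10,v2) [++-] → (-1.99594, -0.008, -1.23056)–(-1.99594, -0.008, 1.23056)  len=2.4611
  (v10,v7,v6) [++-] → (0, -0.008, -1.999)–(-1.98606, -0.008, -1.24044)  len=2.1260
  (v3,v9,v4) [-+-] → (1.99594, -0.008, 1.23056)–(1.98606, -0.008, 1.24044)  len=0.0140
  (v3,v6,v8) [--+] → (1.98606, -0.008, -1.24044)–(1.99594, -0.008, -1.23056)  len=0.0140
  (v3,v8,v9) [-++] → (1.99594, -0.008, -1.23056)–(1.99594, -0.008, 1.23056)  len=2.4611
  (v4,v9,v5) [-++] → (1.98606, -0.008, 1.24044)–(0, -0.008, 1.999)  len=2.1260
  (v2,v4,v11) [--+] → (-1.98606, -0.008, 1.24044)–(-1.99594, -0.008, 1.23056)  len=0.0140
  (v6,v2,v10) [--+] → (-1.99594, -0.008, -1.23056)–(-1.98606, -0.008, -1.24044)  len=0.0140
  (v8,v6,v7) [+-+] → (1.98606, -0.008, -1.24044)–(0, -0.008, -1.999)  len=2.1260

Chained into 1 loop(s):
  loop 1: 10 segments, perimeter = 13.4821
Total perimeter = 13.482


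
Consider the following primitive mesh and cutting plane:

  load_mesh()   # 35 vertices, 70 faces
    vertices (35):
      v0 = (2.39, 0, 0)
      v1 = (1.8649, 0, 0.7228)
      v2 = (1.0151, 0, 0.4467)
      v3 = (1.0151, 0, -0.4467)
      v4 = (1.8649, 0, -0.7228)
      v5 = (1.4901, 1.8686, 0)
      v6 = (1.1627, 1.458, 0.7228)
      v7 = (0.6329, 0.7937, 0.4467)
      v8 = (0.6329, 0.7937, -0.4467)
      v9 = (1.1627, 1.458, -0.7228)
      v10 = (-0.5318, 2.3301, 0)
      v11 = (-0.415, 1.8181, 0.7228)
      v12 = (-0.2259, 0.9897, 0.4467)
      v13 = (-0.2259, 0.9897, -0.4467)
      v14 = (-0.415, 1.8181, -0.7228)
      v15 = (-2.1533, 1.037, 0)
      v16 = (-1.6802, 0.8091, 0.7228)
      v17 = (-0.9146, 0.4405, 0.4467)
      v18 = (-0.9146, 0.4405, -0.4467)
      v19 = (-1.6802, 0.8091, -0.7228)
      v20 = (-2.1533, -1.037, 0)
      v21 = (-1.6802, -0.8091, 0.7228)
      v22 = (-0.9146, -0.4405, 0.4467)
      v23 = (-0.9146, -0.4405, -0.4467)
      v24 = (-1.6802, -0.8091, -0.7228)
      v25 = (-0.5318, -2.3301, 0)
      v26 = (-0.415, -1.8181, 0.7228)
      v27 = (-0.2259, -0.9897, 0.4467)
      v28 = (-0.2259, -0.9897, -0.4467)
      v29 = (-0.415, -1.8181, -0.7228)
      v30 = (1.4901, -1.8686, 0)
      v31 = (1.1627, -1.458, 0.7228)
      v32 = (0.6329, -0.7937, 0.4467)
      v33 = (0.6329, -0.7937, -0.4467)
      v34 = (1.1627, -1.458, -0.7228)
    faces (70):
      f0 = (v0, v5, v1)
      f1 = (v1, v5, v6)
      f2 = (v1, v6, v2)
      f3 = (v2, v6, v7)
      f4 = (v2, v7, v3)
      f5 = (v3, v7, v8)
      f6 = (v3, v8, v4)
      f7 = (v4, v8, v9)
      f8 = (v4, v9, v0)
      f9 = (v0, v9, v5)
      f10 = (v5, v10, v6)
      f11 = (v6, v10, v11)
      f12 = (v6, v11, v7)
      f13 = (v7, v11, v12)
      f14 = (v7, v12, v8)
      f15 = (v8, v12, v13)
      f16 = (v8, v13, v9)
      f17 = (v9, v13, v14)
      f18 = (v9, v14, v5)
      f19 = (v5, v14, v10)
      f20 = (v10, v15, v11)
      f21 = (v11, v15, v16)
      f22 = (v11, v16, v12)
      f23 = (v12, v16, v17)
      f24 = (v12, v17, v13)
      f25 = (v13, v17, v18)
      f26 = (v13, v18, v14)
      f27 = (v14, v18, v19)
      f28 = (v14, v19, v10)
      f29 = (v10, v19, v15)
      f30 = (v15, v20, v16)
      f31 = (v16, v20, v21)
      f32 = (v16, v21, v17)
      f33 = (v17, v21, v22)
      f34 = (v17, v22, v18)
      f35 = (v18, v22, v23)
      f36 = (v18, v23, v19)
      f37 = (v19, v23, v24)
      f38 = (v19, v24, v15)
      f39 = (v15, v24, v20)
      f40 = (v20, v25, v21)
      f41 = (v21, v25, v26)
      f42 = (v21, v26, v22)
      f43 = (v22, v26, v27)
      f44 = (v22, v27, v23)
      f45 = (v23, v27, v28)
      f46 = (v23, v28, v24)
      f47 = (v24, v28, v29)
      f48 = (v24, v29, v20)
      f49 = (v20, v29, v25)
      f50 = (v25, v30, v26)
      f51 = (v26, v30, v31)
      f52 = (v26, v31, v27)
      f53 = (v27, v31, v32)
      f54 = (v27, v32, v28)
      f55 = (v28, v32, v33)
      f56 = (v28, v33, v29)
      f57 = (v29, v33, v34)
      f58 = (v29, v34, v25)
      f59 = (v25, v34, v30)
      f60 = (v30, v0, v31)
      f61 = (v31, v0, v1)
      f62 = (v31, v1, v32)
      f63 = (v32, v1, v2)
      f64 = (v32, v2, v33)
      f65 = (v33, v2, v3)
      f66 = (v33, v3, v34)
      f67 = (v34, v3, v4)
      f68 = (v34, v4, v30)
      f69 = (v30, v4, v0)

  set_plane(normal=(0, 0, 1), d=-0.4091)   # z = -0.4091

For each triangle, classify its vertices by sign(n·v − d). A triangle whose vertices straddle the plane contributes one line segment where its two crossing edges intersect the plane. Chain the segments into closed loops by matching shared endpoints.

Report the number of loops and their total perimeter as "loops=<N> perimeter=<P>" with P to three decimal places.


Straddling triangles (28 of 70):
  (v2,v7,v3) [++-] → (0.999015, 0.033404, -0.4091)–(1.0151, 0, -0.4091)  len=0.0371
  (v3,v7,v8) [-+-] → (0.999015, 0.033404, -0.4091)–(0.6329, 0.7937, -0.4091)  len=0.8439
  (v4,v9,v0) [--+] → (1.69536, 0.825218, -0.4091)–(2.0928, 0, -0.4091)  len=0.9159
  (v0,v9,v5) [+-+] → (1.69536, 0.825218, -0.4091)–(1.30479, 1.6362, -0.4091)  len=0.9001
  (v7,v12,v8) [++-] → (0.596756, 0.801949, -0.4091)–(0.6329, 0.7937, -0.4091)  len=0.0371
  (v8,v12,v13) [-+-] → (0.596756, 0.801949, -0.4091)–(-0.2259, 0.9897, -0.4091)  len=0.8438
  (v9,v14,v5) [--+] → (0.411826, 1.84002, -0.4091)–(1.30479, 1.6362, -0.4091)  len=0.9159
  (v5,v14,v10) [+-+] → (0.411826, 1.84002, -0.4091)–(-0.465692, 2.04031, -0.4091)  len=0.9001
  (v12,v17,v13) [++-] → (-0.254885, 0.966586, -0.4091)–(-0.2259, 0.9897, -0.4091)  len=0.0371
  (v13,v17,v18) [-+-] → (-0.254885, 0.966586, -0.4091)–(-0.9146, 0.4405, -0.4091)  len=0.8438
  (v14,v19,v10) [--+] → (-1.18179, 1.46922, -0.4091)–(-0.465692, 2.04031, -0.4091)  len=0.9159
  (v10,v19,v15) [+-+] → (-1.18179, 1.46922, -0.4091)–(-1.88553, 0.90801, -0.4091)  len=0.9001
  (v17,v22,v18) [++-] → (-0.9146, 0.403422, -0.4091)–(-0.9146, 0.4405, -0.4091)  len=0.0371
  (v18,v22,v23) [-+-] → (-0.9146, 0.403422, -0.4091)–(-0.9146, -0.4405, -0.4091)  len=0.8439
  (v19,v24,v15) [--+] → (-1.88553, -0.00788034, -0.4091)–(-1.88553, 0.90801, -0.4091)  len=0.9159
  (v15,v24,v20) [+-+] → (-1.88553, -0.00788034, -0.4091)–(-1.88553, -0.90801, -0.4091)  len=0.9001
  (v22,v27,v23) [++-] → (-0.885615, -0.463614, -0.4091)–(-0.9146, -0.4405, -0.4091)  len=0.0371
  (v23,v27,v28) [-+-] → (-0.885615, -0.463614, -0.4091)–(-0.2259, -0.9897, -0.4091)  len=0.8438
  (v24,v29,v20) [--+] → (-1.16943, -1.4791, -0.4091)–(-1.88553, -0.90801, -0.4091)  len=0.9159
  (v20,v29,v25) [+-+] → (-1.16943, -1.4791, -0.4091)–(-0.465692, -2.04031, -0.4091)  len=0.9001
  (v27,v32,v28) [++-] → (-0.189756, -0.981451, -0.4091)–(-0.2259, -0.9897, -0.4091)  len=0.0371
  (v28,v32,v33) [-+-] → (-0.189756, -0.981451, -0.4091)–(0.6329, -0.7937, -0.4091)  len=0.8438
  (v29,v34,v25) [--+] → (0.427276, -1.8365, -0.4091)–(-0.465692, -2.04031, -0.4091)  len=0.9159
  (v25,v34,v30) [+-+] → (0.427276, -1.8365, -0.4091)–(1.30479, -1.6362, -0.4091)  len=0.9001
  (v32,v2,v33) [++-] → (0.648985, -0.760296, -0.4091)–(0.6329, -0.7937, -0.4091)  len=0.0371
  (v33,v2,v3) [-+-] → (0.648985, -0.760296, -0.4091)–(1.0151, 0, -0.4091)  len=0.8439
  (v34,v4,v30) [--+] → (1.70223, -0.810985, -0.4091)–(1.30479, -1.6362, -0.4091)  len=0.9159
  (v30,v4,v0) [+-+] → (1.70223, -0.810985, -0.4091)–(2.0928, 0, -0.4091)  len=0.9001

Chained into 2 loop(s):
  loop 1: 14 segments, perimeter = 6.1664
  loop 2: 14 segments, perimeter = 12.7123
Total perimeter = 18.879

loops=2 perimeter=18.879


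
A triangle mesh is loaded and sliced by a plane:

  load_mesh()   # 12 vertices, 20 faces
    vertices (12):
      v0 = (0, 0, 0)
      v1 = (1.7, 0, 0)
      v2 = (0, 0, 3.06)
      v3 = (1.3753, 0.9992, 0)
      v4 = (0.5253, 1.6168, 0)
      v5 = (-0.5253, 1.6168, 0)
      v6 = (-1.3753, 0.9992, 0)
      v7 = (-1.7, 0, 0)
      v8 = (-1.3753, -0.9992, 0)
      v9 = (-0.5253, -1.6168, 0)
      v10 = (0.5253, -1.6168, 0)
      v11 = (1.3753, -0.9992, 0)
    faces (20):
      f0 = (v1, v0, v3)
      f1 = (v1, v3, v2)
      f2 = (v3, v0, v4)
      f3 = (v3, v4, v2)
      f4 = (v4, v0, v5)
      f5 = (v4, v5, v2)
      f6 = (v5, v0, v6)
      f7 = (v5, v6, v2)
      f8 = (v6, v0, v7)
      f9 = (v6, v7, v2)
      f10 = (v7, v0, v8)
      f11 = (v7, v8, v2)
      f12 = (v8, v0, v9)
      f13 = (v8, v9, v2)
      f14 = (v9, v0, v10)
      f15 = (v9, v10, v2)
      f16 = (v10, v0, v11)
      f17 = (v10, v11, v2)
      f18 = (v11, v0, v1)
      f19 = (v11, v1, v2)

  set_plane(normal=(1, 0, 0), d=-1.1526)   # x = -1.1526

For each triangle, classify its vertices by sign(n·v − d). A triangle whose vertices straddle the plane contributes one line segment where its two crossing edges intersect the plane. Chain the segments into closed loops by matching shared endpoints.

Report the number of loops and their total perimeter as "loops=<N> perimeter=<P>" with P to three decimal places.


loops=1 perimeter=5.446

Straddling triangles (8 of 20):
  (v5,v0,v6) [++-] → (-1.1526, 0.837401, 0)–(-1.1526, 1.16101, 0)  len=0.3236
  (v5,v6,v2) [+-+] → (-1.1526, 1.16101, 0)–(-1.1526, 0.837401, 0.495501)  len=0.5918
  (v6,v0,v7) [-+-] → (-1.1526, 0.837401, 0)–(-1.1526, 0, 0)  len=0.8374
  (v6,v7,v2) [--+] → (-1.1526, 0, 0.98532)–(-1.1526, 0.837401, 0.495501)  len=0.9701
  (v7,v0,v8) [-+-] → (-1.1526, 0, 0)–(-1.1526, -0.837401, 0)  len=0.8374
  (v7,v8,v2) [--+] → (-1.1526, -0.837401, 0.495501)–(-1.1526, 0, 0.98532)  len=0.9701
  (v8,v0,v9) [-++] → (-1.1526, -0.837401, 0)–(-1.1526, -1.16101, 0)  len=0.3236
  (v8,v9,v2) [-++] → (-1.1526, -1.16101, 0)–(-1.1526, -0.837401, 0.495501)  len=0.5918

Chained into 1 loop(s):
  loop 1: 8 segments, perimeter = 5.4459
Total perimeter = 5.446
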